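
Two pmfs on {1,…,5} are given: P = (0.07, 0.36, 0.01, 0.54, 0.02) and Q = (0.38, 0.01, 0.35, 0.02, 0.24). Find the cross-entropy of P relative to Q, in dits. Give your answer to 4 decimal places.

H(P,Q) = −Σ p·log₁₀ q.
  −0.07·log₁₀(0.38) = 0.02942
  −0.36·log₁₀(0.01) = 0.72000
  −0.01·log₁₀(0.35) = 0.00456
  −0.54·log₁₀(0.02) = 0.91744
  −0.02·log₁₀(0.24) = 0.01240
H(P,Q) = 1.6838 dits.

1.6838 dits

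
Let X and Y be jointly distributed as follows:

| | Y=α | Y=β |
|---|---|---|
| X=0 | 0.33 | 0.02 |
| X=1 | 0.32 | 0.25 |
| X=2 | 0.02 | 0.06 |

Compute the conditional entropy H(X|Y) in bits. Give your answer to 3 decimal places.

1.108 bits

Marginals: p(X) = (0.3500, 0.5700, 0.0800), p(Y) = (0.6700, 0.3300).
H(X|Y) = Σ p(Y) · H(X|Y=·).
  Y=α: p=0.6700, H(X|Y=α) = 1.1636
  Y=β: p=0.3300, H(X|Y=β) = 0.9957
Weighted sum = 1.108 bits.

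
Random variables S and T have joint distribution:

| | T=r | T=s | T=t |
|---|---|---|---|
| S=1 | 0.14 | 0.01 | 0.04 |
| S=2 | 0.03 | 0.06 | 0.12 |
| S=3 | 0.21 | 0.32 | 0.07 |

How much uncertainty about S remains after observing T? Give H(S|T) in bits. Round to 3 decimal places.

1.131 bits

Marginals: p(S) = (0.1900, 0.2100, 0.6000), p(T) = (0.3800, 0.3900, 0.2300).
H(S|T) = Σ p(T) · H(S|T=·).
  T=r: p=0.3800, H(S|T=r) = 1.2928
  T=s: p=0.3900, H(S|T=s) = 0.7852
  T=t: p=0.2300, H(S|T=t) = 1.4509
Weighted sum = 1.131 bits.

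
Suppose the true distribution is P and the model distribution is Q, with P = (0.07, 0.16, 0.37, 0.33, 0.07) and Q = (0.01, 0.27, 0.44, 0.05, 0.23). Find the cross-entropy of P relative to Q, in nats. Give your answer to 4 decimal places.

1.9271 nats

H(P,Q) = −Σ p·ln q.
  −0.07·ln(0.01) = 0.32236
  −0.16·ln(0.27) = 0.20949
  −0.37·ln(0.44) = 0.30376
  −0.33·ln(0.05) = 0.98859
  −0.07·ln(0.23) = 0.10288
H(P,Q) = 1.9271 nats.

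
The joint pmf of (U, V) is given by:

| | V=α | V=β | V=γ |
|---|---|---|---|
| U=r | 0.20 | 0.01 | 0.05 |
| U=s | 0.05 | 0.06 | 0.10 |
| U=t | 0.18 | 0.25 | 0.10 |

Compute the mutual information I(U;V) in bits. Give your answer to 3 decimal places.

Marginals: p(U) = (0.2600, 0.2100, 0.5300), p(V) = (0.4300, 0.3200, 0.2500).
I(U;V) = Σ p(x,y)·log₂[p(x,y)/(p(x)p(y))].
  (r,α): 0.20·log₂(1.7889) = 0.1678
  (r,β): 0.01·log₂(0.1202) = -0.0306
  (r,γ): 0.05·log₂(0.7692) = -0.0189
  (s,α): 0.05·log₂(0.5537) = -0.0426
  (s,β): 0.06·log₂(0.8929) = -0.0098
  (s,γ): 0.10·log₂(1.9048) = 0.0930
  (t,α): 0.18·log₂(0.7898) = -0.0613
  (t,β): 0.25·log₂(1.4741) = 0.1399
  (t,γ): 0.10·log₂(0.7547) = -0.0406
Sum = 0.197 bits.

0.197 bits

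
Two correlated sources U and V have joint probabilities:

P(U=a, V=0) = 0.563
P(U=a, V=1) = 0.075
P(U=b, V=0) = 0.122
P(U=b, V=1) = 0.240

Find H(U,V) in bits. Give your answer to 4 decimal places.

H(U,V) = −Σ p(x,y)·log₂ p(x,y) over all 4 cells.
  cell (a,0): −0.563·log₂0.563 = 0.46661
  cell (a,1): −0.075·log₂0.075 = 0.28027
  cell (b,0): −0.122·log₂0.122 = 0.37028
  cell (b,1): −0.240·log₂0.240 = 0.49413
Sum = 1.6113 bits.

1.6113 bits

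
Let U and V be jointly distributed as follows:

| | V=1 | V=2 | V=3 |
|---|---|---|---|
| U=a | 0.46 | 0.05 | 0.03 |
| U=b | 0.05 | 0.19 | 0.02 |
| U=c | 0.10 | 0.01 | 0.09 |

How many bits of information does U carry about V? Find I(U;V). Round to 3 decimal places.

0.403 bits

Marginals: p(U) = (0.5400, 0.2600, 0.2000), p(V) = (0.6100, 0.2500, 0.1400).
I(U;V) = Σ p(x,y)·log₂[p(x,y)/(p(x)p(y))].
  (a,1): 0.46·log₂(1.3965) = 0.2216
  (a,2): 0.05·log₂(0.3704) = -0.0716
  (a,3): 0.03·log₂(0.3968) = -0.0400
  (b,1): 0.05·log₂(0.3153) = -0.0833
  (b,2): 0.19·log₂(2.9231) = 0.2940
  (b,3): 0.02·log₂(0.5495) = -0.0173
  (c,1): 0.10·log₂(0.8197) = -0.0287
  (c,2): 0.01·log₂(0.2000) = -0.0232
  (c,3): 0.09·log₂(3.2143) = 0.1516
Sum = 0.403 bits.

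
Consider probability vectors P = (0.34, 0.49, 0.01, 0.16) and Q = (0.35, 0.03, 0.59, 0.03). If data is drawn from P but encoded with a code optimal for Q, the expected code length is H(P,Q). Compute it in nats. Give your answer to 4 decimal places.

2.6415 nats

H(P,Q) = −Σ p·ln q.
  −0.34·ln(0.35) = 0.35694
  −0.49·ln(0.03) = 1.71821
  −0.01·ln(0.59) = 0.00528
  −0.16·ln(0.03) = 0.56105
H(P,Q) = 2.6415 nats.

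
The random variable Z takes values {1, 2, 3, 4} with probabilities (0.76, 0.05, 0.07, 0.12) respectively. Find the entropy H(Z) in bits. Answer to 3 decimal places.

1.153 bits

H(Z) = −Σ p·log₂ p.
  −(0.76)·log₂(0.76) = 0.3009
  −(0.05)·log₂(0.05) = 0.2161
  −(0.07)·log₂(0.07) = 0.2686
  −(0.12)·log₂(0.12) = 0.3671
Sum: 0.3009 + 0.2161 + 0.2686 + 0.3671 = 1.153 bits.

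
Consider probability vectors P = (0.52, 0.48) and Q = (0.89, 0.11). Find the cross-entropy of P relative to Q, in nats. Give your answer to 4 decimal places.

H(P,Q) = −Σ p·ln q.
  −0.52·ln(0.89) = 0.06060
  −0.48·ln(0.11) = 1.05949
H(P,Q) = 1.1201 nats.

1.1201 nats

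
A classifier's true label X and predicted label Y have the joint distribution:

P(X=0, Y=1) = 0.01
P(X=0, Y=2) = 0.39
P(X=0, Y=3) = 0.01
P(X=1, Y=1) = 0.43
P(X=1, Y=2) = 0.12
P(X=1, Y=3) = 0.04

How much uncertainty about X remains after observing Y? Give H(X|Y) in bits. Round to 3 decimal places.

Chain rule: H(X|Y) = H(X,Y) − H(Y).
Marginals: p(X) = (0.4100, 0.5900), p(Y) = (0.4400, 0.5100, 0.0500).
H(X,Y) = 1.7391 bits; H(Y) = 1.2327 bits.
H(X|Y) = 1.7391 − 1.2327 = 0.506 bits.

0.506 bits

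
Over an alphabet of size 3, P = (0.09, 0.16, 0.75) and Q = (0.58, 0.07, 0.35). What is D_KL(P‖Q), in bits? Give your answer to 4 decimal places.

D(P‖Q) = Σ p·log₂(p/q).
  0.09·log₂(0.09/0.58) = -0.24193
  0.16·log₂(0.16/0.07) = 0.19082
  0.75·log₂(0.75/0.35) = 0.82465
D(P‖Q) = 0.7735 bits.

0.7735 bits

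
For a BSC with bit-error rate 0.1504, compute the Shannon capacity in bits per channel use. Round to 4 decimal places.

Binary symmetric channel: C = 1 − h₂(ε) where h₂ is the binary entropy function.
h₂(0.1504) = −0.1504·log₂0.1504 − 0.8496·log₂0.8496 = 0.6108.
C = 1 − 0.6108 = 0.3892 bits per channel use.

0.3892 bits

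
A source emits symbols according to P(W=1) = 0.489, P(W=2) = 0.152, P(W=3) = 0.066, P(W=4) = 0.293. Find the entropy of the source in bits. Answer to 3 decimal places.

1.696 bits

H(W) = −Σ p·log₂ p.
  −(0.489)·log₂(0.489) = 0.5047
  −(0.152)·log₂(0.152) = 0.4131
  −(0.066)·log₂(0.066) = 0.2588
  −(0.293)·log₂(0.293) = 0.5189
Sum: 0.5047 + 0.4131 + 0.2588 + 0.5189 = 1.696 bits.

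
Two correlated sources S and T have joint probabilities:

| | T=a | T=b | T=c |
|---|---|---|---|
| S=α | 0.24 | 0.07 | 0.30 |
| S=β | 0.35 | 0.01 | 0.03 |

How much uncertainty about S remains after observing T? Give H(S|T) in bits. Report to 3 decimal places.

Marginals: p(S) = (0.6100, 0.3900), p(T) = (0.5900, 0.0800, 0.3300).
H(S|T) = Σ p(T) · H(S|T=·).
  T=a: p=0.5900, H(S|T=a) = 0.9748
  T=b: p=0.0800, H(S|T=b) = 0.5436
  T=c: p=0.3300, H(S|T=c) = 0.4395
Weighted sum = 0.764 bits.

0.764 bits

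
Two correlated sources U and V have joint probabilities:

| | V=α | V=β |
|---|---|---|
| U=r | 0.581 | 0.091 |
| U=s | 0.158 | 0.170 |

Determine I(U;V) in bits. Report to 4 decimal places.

Marginals: p(U) = (0.6720, 0.3280), p(V) = (0.7390, 0.2610).
I(U;V) = Σ p(x,y)·log₂[p(x,y)/(p(x)p(y))].
  (r,α): 0.581·log₂(1.1699) = 0.13156
  (r,β): 0.091·log₂(0.5188) = -0.08614
  (s,α): 0.158·log₂(0.6518) = -0.09755
  (s,β): 0.170·log₂(1.9858) = 0.16825
Sum = 0.1161 bits.

0.1161 bits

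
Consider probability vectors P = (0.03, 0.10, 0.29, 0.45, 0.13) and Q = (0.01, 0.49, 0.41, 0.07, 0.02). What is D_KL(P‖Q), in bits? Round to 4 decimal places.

1.2325 bits

D(P‖Q) = Σ p·log₂(p/q).
  0.03·log₂(0.03/0.01) = 0.04755
  0.10·log₂(0.10/0.49) = -0.22928
  0.29·log₂(0.29/0.41) = -0.14488
  0.45·log₂(0.45/0.07) = 1.20802
  0.13·log₂(0.13/0.02) = 0.35106
D(P‖Q) = 1.2325 bits.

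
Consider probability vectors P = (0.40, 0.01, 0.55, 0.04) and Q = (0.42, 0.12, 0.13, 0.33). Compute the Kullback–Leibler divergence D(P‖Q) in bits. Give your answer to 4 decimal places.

0.9587 bits

D(P‖Q) = Σ p·log₂(p/q).
  0.40·log₂(0.40/0.42) = -0.02816
  0.01·log₂(0.01/0.12) = -0.03585
  0.55·log₂(0.55/0.13) = 1.14451
  0.04·log₂(0.04/0.33) = -0.12178
D(P‖Q) = 0.9587 bits.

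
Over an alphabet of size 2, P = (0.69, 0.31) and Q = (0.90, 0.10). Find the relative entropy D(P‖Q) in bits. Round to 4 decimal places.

D(P‖Q) = Σ p·log₂(p/q).
  0.69·log₂(0.69/0.90) = -0.26450
  0.31·log₂(0.31/0.10) = 0.50600
D(P‖Q) = 0.2415 bits.

0.2415 bits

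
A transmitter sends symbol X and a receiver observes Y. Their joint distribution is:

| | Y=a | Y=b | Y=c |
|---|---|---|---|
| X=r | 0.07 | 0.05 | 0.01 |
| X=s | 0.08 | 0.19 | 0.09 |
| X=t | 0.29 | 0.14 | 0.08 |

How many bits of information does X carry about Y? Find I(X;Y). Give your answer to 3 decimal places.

0.089 bits

Marginals: p(X) = (0.1300, 0.3600, 0.5100), p(Y) = (0.4400, 0.3800, 0.1800).
I(X;Y) = H(X) + H(Y) − H(X,Y).
H(X) = 1.4087, H(Y) = 1.4969, H(X,Y) = 2.8170.
I(X;Y) = 1.4087 + 1.4969 − 2.8170 = 0.089 bits.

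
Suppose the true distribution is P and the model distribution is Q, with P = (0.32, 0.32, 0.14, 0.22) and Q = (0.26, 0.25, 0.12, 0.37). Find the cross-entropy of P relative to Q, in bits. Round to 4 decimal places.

H(P,Q) = −Σ p·log₂ q.
  −0.32·log₂(0.26) = 0.62189
  −0.32·log₂(0.25) = 0.64000
  −0.14·log₂(0.12) = 0.42825
  −0.22·log₂(0.37) = 0.31557
H(P,Q) = 2.0057 bits.

2.0057 bits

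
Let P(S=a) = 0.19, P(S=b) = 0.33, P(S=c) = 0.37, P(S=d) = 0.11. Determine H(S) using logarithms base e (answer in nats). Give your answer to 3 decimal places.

H(S) = −Σ p·ln p.
  −(0.19)·ln(0.19) = 0.3155
  −(0.33)·ln(0.33) = 0.3659
  −(0.37)·ln(0.37) = 0.3679
  −(0.11)·ln(0.11) = 0.2428
Sum: 0.3155 + 0.3659 + 0.3679 + 0.2428 = 1.292 nats.

1.292 nats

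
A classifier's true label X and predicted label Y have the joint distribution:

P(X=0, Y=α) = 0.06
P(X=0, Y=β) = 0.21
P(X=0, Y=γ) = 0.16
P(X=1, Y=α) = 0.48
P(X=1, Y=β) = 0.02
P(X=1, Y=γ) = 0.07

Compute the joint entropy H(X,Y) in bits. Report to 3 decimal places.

2.029 bits

H(X,Y) = −Σ p(x,y)·log₂ p(x,y) over all 6 cells.
  cell (0,α): −0.06·log₂0.06 = 0.2435
  cell (0,β): −0.21·log₂0.21 = 0.4728
  cell (0,γ): −0.16·log₂0.16 = 0.4230
  cell (1,α): −0.48·log₂0.48 = 0.5083
  cell (1,β): −0.02·log₂0.02 = 0.1129
  cell (1,γ): −0.07·log₂0.07 = 0.2686
Sum = 2.029 bits.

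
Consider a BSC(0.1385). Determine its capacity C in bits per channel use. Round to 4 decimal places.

Binary symmetric channel: C = 1 − h₂(ε) where h₂ is the binary entropy function.
h₂(0.1385) = −0.1385·log₂0.1385 − 0.8615·log₂0.8615 = 0.5803.
C = 1 − 0.5803 = 0.4197 bits per channel use.

0.4197 bits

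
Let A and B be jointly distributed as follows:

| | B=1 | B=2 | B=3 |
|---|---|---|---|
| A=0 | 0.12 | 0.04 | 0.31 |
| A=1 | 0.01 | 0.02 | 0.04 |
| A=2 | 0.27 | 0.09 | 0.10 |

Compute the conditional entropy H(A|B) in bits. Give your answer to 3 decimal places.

1.139 bits

Chain rule: H(A|B) = H(A,B) − H(B).
Marginals: p(A) = (0.4700, 0.0700, 0.4600), p(B) = (0.4000, 0.1500, 0.4500).
H(A,B) = 2.5966 bits; H(B) = 1.4577 bits.
H(A|B) = 2.5966 − 1.4577 = 1.139 bits.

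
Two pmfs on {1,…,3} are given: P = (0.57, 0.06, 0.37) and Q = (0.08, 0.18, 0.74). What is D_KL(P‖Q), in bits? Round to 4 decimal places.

1.1496 bits

D(P‖Q) = Σ p·log₂(p/q).
  0.57·log₂(0.57/0.08) = 1.61475
  0.06·log₂(0.06/0.18) = -0.09510
  0.37·log₂(0.37/0.74) = -0.37000
D(P‖Q) = 1.1496 bits.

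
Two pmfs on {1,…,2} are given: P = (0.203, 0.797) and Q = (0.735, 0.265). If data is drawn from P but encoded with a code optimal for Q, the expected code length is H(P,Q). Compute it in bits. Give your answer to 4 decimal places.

1.6172 bits

H(P,Q) = −Σ p·log₂ q.
  −0.203·log₂(0.735) = 0.09017
  −0.797·log₂(0.265) = 1.52700
H(P,Q) = 1.6172 bits.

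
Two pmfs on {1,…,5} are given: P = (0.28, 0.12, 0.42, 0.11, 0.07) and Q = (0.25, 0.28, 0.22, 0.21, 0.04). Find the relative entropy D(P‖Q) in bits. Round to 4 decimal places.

0.2448 bits

D(P‖Q) = Σ p·log₂(p/q).
  0.28·log₂(0.28/0.25) = 0.04578
  0.12·log₂(0.12/0.28) = -0.14669
  0.42·log₂(0.42/0.22) = 0.39181
  0.11·log₂(0.11/0.21) = -0.10262
  0.07·log₂(0.07/0.04) = 0.05651
D(P‖Q) = 0.2448 bits.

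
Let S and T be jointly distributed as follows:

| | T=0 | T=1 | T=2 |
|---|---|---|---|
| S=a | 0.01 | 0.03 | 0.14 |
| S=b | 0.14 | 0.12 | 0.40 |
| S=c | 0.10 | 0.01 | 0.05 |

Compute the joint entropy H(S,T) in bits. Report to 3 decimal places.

H(S,T) = −Σ p(x,y)·log₂ p(x,y) over all 9 cells.
  cell (a,0): −0.01·log₂0.01 = 0.0664
  cell (a,1): −0.03·log₂0.03 = 0.1518
  cell (a,2): −0.14·log₂0.14 = 0.3971
  cell (b,0): −0.14·log₂0.14 = 0.3971
  cell (b,1): −0.12·log₂0.12 = 0.3671
  cell (b,2): −0.40·log₂0.40 = 0.5288
  cell (c,0): −0.10·log₂0.10 = 0.3322
  cell (c,1): −0.01·log₂0.01 = 0.0664
  cell (c,2): −0.05·log₂0.05 = 0.2161
Sum = 2.523 bits.

2.523 bits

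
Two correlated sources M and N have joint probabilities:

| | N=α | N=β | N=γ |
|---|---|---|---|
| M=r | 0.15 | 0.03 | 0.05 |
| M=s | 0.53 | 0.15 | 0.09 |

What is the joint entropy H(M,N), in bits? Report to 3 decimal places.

H(M,N) = −Σ p(x,y)·log₂ p(x,y) over all 6 cells.
  cell (r,α): −0.15·log₂0.15 = 0.4105
  cell (r,β): −0.03·log₂0.03 = 0.1518
  cell (r,γ): −0.05·log₂0.05 = 0.2161
  cell (s,α): −0.53·log₂0.53 = 0.4854
  cell (s,β): −0.15·log₂0.15 = 0.4105
  cell (s,γ): −0.09·log₂0.09 = 0.3127
Sum = 1.987 bits.

1.987 bits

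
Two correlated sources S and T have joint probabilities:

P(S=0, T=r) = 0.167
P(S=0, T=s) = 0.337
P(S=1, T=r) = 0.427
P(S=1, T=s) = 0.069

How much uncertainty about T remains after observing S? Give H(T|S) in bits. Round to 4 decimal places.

Chain rule: H(T|S) = H(S,T) − H(S).
Marginals: p(S) = (0.5040, 0.4960), p(T) = (0.5940, 0.4060).
H(S,T) = 1.7504 bits; H(S) = 1.0000 bits.
H(T|S) = 1.7504 − 1.0000 = 0.7504 bits.

0.7504 bits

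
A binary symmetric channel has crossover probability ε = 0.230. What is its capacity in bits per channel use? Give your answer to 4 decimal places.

Binary symmetric channel: C = 1 − h₂(ε) where h₂ is the binary entropy function.
h₂(0.230) = −0.230·log₂0.230 − 0.770·log₂0.770 = 0.7780.
C = 1 − 0.7780 = 0.2220 bits per channel use.

0.2220 bits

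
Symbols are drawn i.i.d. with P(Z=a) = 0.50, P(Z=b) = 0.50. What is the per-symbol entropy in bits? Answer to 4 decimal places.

1.0000 bits

H(Z) = −Σ p·log₂ p.
  −(0.50)·log₂(0.50) = 0.50000
  −(0.50)·log₂(0.50) = 0.50000
Sum: 0.50000 + 0.50000 = 1.0000 bits.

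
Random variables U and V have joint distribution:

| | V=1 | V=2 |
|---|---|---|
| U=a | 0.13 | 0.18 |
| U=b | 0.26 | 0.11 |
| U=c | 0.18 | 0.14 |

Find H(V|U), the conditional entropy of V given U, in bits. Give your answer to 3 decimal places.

0.945 bits

Chain rule: H(V|U) = H(U,V) − H(U).
Marginals: p(U) = (0.3100, 0.3700, 0.3200), p(V) = (0.5700, 0.4300).
H(U,V) = 2.5259 bits; H(U) = 1.5806 bits.
H(V|U) = 2.5259 − 1.5806 = 0.945 bits.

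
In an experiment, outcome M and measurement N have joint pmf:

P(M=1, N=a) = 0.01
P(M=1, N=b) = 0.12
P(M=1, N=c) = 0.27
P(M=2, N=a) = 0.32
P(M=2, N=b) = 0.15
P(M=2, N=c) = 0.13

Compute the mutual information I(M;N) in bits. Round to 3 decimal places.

Marginals: p(M) = (0.4000, 0.6000), p(N) = (0.3300, 0.2700, 0.4000).
I(M;N) = Σ p(x,y)·log₂[p(x,y)/(p(x)p(y))].
  (1,a): 0.01·log₂(0.0758) = -0.0372
  (1,b): 0.12·log₂(1.1111) = 0.0182
  (1,c): 0.27·log₂(1.6875) = 0.2038
  (2,a): 0.32·log₂(1.6162) = 0.2216
  (2,b): 0.15·log₂(0.9259) = -0.0167
  (2,c): 0.13·log₂(0.5417) = -0.1150
Sum = 0.275 bits.

0.275 bits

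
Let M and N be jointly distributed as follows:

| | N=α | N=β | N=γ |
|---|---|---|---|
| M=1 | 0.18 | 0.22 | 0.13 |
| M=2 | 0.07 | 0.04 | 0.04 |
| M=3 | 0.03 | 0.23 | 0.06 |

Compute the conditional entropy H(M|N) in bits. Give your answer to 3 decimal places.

Chain rule: H(M|N) = H(M,N) − H(N).
Marginals: p(M) = (0.5300, 0.1500, 0.3200), p(N) = (0.2800, 0.4900, 0.2300).
H(M,N) = 2.8316 bits; H(N) = 1.5062 bits.
H(M|N) = 2.8316 − 1.5062 = 1.325 bits.

1.325 bits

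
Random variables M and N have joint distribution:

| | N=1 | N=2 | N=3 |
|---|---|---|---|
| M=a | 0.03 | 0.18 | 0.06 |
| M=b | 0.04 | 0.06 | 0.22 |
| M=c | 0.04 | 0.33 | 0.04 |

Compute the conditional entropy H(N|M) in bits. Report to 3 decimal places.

Chain rule: H(N|M) = H(M,N) − H(M).
Marginals: p(M) = (0.2700, 0.3200, 0.4100), p(N) = (0.1100, 0.5700, 0.3200).
H(M,N) = 2.6498 bits; H(M) = 1.5634 bits.
H(N|M) = 2.6498 − 1.5634 = 1.086 bits.

1.086 bits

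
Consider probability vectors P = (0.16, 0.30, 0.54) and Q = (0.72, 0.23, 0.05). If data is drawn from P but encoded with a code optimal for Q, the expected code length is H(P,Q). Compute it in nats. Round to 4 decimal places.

H(P,Q) = −Σ p·ln q.
  −0.16·ln(0.72) = 0.05256
  −0.30·ln(0.23) = 0.44090
  −0.54·ln(0.05) = 1.61770
H(P,Q) = 2.1112 nats.

2.1112 nats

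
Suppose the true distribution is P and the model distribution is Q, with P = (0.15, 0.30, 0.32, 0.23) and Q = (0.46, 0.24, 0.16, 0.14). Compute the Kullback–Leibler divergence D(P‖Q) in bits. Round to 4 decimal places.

D(P‖Q) = Σ p·log₂(p/q).
  0.15·log₂(0.15/0.46) = -0.24250
  0.30·log₂(0.30/0.24) = 0.09658
  0.32·log₂(0.32/0.16) = 0.32000
  0.23·log₂(0.23/0.14) = 0.16473
D(P‖Q) = 0.3388 bits.

0.3388 bits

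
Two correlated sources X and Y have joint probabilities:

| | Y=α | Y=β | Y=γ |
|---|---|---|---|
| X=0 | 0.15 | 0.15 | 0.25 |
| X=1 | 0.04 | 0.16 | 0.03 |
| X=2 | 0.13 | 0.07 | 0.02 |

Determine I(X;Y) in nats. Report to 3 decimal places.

Marginals: p(X) = (0.5500, 0.2300, 0.2200), p(Y) = (0.3200, 0.3800, 0.3000).
I(X;Y) = Σ p(x,y)·ln[p(x,y)/(p(x)p(y))].
  (0,α): 0.15·ln(0.8523) = -0.0240
  (0,β): 0.15·ln(0.7177) = -0.0498
  (0,γ): 0.25·ln(1.5152) = 0.1039
  (1,α): 0.04·ln(0.5435) = -0.0244
  (1,β): 0.16·ln(1.8307) = 0.0967
  (1,γ): 0.03·ln(0.4348) = -0.0250
  (2,α): 0.13·ln(1.8466) = 0.0797
  (2,β): 0.07·ln(0.8373) = -0.0124
  (2,γ): 0.02·ln(0.3030) = -0.0239
Sum = 0.121 nats.

0.121 nats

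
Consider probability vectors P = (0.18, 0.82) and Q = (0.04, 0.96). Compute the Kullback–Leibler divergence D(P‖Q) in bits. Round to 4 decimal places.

0.2041 bits

D(P‖Q) = Σ p·log₂(p/q).
  0.18·log₂(0.18/0.04) = 0.39059
  0.82·log₂(0.82/0.96) = -0.18648
D(P‖Q) = 0.2041 bits.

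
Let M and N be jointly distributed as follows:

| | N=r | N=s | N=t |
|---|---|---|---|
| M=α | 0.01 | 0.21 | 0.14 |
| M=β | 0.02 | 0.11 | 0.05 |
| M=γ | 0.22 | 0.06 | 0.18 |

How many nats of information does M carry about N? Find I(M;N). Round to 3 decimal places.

Marginals: p(M) = (0.3600, 0.1800, 0.4600), p(N) = (0.2500, 0.3800, 0.3700).
I(M;N) = H(M) + H(N) − H(M,N).
H(M) = 1.0337, H(N) = 1.0821, H(M,N) = 1.9304.
I(M;N) = 1.0337 + 1.0821 − 1.9304 = 0.185 nats.

0.185 nats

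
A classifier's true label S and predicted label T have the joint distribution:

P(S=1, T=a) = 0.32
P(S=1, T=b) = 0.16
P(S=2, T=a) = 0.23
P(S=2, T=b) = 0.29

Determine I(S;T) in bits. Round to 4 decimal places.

0.0370 bits

Marginals: p(S) = (0.4800, 0.5200), p(T) = (0.5500, 0.4500).
I(S;T) = Σ p(x,y)·log₂[p(x,y)/(p(x)p(y))].
  (1,a): 0.32·log₂(1.2121) = 0.08881
  (1,b): 0.16·log₂(0.7407) = -0.06927
  (2,a): 0.23·log₂(0.8042) = -0.07231
  (2,b): 0.29·log₂(1.2393) = 0.08977
Sum = 0.0370 bits.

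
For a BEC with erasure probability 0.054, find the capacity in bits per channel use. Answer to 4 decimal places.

Binary erasure channel: capacity C = 1 − ε.
C = 1 − 0.054 = 0.9460 bits per channel use.

0.9460 bits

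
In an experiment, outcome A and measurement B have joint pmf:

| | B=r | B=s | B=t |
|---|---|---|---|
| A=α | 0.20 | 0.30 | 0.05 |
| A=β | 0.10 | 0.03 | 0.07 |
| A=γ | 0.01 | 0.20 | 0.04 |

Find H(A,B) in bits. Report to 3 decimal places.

2.671 bits

H(A,B) = −Σ p(x,y)·log₂ p(x,y) over all 9 cells.
  cell (α,r): −0.20·log₂0.20 = 0.4644
  cell (α,s): −0.30·log₂0.30 = 0.5211
  cell (α,t): −0.05·log₂0.05 = 0.2161
  cell (β,r): −0.10·log₂0.10 = 0.3322
  cell (β,s): −0.03·log₂0.03 = 0.1518
  cell (β,t): −0.07·log₂0.07 = 0.2686
  cell (γ,r): −0.01·log₂0.01 = 0.0664
  cell (γ,s): −0.20·log₂0.20 = 0.4644
  cell (γ,t): −0.04·log₂0.04 = 0.1858
Sum = 2.671 bits.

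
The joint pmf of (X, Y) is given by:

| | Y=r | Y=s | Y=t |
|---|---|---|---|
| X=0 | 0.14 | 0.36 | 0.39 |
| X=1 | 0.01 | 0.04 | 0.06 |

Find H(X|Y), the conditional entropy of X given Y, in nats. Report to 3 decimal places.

0.343 nats

Marginals: p(X) = (0.8900, 0.1100), p(Y) = (0.1500, 0.4000, 0.4500).
H(X|Y) = Σ p(Y) · H(X|Y=·).
  Y=r: p=0.1500, H(X|Y=r) = 0.2449
  Y=s: p=0.4000, H(X|Y=s) = 0.3251
  Y=t: p=0.4500, H(X|Y=t) = 0.3927
Weighted sum = 0.343 nats.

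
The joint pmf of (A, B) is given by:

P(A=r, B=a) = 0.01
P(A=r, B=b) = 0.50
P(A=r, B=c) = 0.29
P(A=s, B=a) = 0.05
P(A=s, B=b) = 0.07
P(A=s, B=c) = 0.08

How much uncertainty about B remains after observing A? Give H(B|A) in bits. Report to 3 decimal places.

1.139 bits

Chain rule: H(B|A) = H(A,B) − H(A).
Marginals: p(A) = (0.8000, 0.2000), p(B) = (0.0600, 0.5700, 0.3700).
H(A,B) = 1.8605 bits; H(A) = 0.7219 bits.
H(B|A) = 1.8605 − 0.7219 = 1.139 bits.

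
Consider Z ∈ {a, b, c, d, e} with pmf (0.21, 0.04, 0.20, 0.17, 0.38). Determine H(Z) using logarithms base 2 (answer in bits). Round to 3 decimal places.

H(Z) = −Σ p·log₂ p.
  −(0.21)·log₂(0.21) = 0.4728
  −(0.04)·log₂(0.04) = 0.1858
  −(0.20)·log₂(0.20) = 0.4644
  −(0.17)·log₂(0.17) = 0.4346
  −(0.38)·log₂(0.38) = 0.5305
Sum: 0.4728 + 0.1858 + 0.4644 + 0.4346 + 0.5305 = 2.088 bits.

2.088 bits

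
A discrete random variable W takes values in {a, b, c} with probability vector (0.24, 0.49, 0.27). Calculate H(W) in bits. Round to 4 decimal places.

H(W) = −Σ p·log₂ p.
  −(0.24)·log₂(0.24) = 0.49413
  −(0.49)·log₂(0.49) = 0.50428
  −(0.27)·log₂(0.27) = 0.51002
Sum: 0.49413 + 0.50428 + 0.51002 = 1.5084 bits.

1.5084 bits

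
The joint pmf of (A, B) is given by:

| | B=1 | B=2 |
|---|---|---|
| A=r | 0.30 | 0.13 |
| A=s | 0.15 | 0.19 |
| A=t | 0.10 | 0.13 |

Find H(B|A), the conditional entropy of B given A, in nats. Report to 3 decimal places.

0.654 nats

Marginals: p(A) = (0.4300, 0.3400, 0.2300), p(B) = (0.5500, 0.4500).
H(B|A) = Σ p(A) · H(B|A=·).
  A=r: p=0.4300, H(B|A=r) = 0.6128
  A=s: p=0.3400, H(B|A=s) = 0.6862
  A=t: p=0.2300, H(B|A=t) = 0.6846
Weighted sum = 0.654 nats.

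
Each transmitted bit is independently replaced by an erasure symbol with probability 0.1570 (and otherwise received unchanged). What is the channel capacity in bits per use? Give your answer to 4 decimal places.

Binary erasure channel: capacity C = 1 − ε.
C = 1 − 0.1570 = 0.8430 bits per channel use.

0.8430 bits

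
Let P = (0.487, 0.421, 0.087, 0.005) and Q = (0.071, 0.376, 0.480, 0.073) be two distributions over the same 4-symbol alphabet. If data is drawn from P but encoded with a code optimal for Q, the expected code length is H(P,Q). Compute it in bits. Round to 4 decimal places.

2.5635 bits

H(P,Q) = −Σ p·log₂ q.
  −0.487·log₂(0.071) = 1.85841
  −0.421·log₂(0.376) = 0.59411
  −0.087·log₂(0.480) = 0.09212
  −0.005·log₂(0.073) = 0.01888
H(P,Q) = 2.5635 bits.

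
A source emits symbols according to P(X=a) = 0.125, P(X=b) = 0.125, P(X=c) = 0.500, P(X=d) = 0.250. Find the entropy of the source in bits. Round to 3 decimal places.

1.750 bits

H(X) = −Σ p·log₂ p.
  −(0.125)·log₂(0.125) = 0.3750
  −(0.125)·log₂(0.125) = 0.3750
  −(0.500)·log₂(0.500) = 0.5000
  −(0.250)·log₂(0.250) = 0.5000
Sum: 0.3750 + 0.3750 + 0.5000 + 0.5000 = 1.750 bits.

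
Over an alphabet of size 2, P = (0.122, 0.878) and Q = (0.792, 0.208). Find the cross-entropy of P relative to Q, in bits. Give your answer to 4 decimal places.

2.0300 bits

H(P,Q) = −Σ p·log₂ q.
  −0.122·log₂(0.792) = 0.04104
  −0.878·log₂(0.208) = 1.98897
H(P,Q) = 2.0300 bits.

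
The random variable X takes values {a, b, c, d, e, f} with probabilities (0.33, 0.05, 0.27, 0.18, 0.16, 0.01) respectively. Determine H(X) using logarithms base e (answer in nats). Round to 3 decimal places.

H(X) = −Σ p·ln p.
  −(0.33)·ln(0.33) = 0.3659
  −(0.05)·ln(0.05) = 0.1498
  −(0.27)·ln(0.27) = 0.3535
  −(0.18)·ln(0.18) = 0.3087
  −(0.16)·ln(0.16) = 0.2932
  −(0.01)·ln(0.01) = 0.0461
Sum: 0.3659 + 0.1498 + 0.3535 + 0.3087 + 0.2932 + 0.0461 = 1.517 nats.

1.517 nats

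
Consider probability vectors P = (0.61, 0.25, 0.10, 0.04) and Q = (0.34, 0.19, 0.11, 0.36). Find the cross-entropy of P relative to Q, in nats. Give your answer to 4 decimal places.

1.3349 nats

H(P,Q) = −Σ p·ln q.
  −0.61·ln(0.34) = 0.65807
  −0.25·ln(0.19) = 0.41518
  −0.10·ln(0.11) = 0.22073
  −0.04·ln(0.36) = 0.04087
H(P,Q) = 1.3349 nats.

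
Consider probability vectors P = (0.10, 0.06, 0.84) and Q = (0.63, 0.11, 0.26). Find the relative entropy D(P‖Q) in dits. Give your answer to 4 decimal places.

D(P‖Q) = Σ p·log₁₀(p/q).
  0.10·log₁₀(0.10/0.63) = -0.07993
  0.06·log₁₀(0.06/0.11) = -0.01579
  0.84·log₁₀(0.84/0.26) = 0.42782
D(P‖Q) = 0.3321 dits.

0.3321 dits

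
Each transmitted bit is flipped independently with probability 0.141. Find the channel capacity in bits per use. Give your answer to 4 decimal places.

0.4131 bits

Binary symmetric channel: C = 1 − h₂(ε) where h₂ is the binary entropy function.
h₂(0.141) = −0.141·log₂0.141 − 0.859·log₂0.859 = 0.5869.
C = 1 − 0.5869 = 0.4131 bits per channel use.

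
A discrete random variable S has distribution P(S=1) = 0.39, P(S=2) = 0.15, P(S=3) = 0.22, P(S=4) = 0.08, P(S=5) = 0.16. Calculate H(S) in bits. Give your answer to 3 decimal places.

H(S) = −Σ p·log₂ p.
  −(0.39)·log₂(0.39) = 0.5298
  −(0.15)·log₂(0.15) = 0.4105
  −(0.22)·log₂(0.22) = 0.4806
  −(0.08)·log₂(0.08) = 0.2915
  −(0.16)·log₂(0.16) = 0.4230
Sum: 0.5298 + 0.4105 + 0.4806 + 0.2915 + 0.4230 = 2.135 bits.

2.135 bits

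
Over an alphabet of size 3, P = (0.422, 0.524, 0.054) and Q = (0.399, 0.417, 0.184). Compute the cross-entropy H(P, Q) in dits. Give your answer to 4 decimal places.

0.4071 dits

H(P,Q) = −Σ p·log₁₀ q.
  −0.422·log₁₀(0.399) = 0.16839
  −0.524·log₁₀(0.417) = 0.19905
  −0.054·log₁₀(0.184) = 0.03970
H(P,Q) = 0.4071 dits.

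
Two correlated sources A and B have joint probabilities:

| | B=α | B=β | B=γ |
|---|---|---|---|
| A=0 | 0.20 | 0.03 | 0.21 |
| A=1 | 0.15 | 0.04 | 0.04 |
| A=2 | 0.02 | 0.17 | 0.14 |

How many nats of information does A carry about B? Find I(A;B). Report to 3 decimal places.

0.191 nats

Marginals: p(A) = (0.4400, 0.2300, 0.3300), p(B) = (0.3700, 0.2400, 0.3900).
I(A;B) = H(A) + H(B) − H(A,B).
H(A) = 1.0651, H(B) = 1.0776, H(A,B) = 1.9516.
I(A;B) = 1.0651 + 1.0776 − 1.9516 = 0.191 nats.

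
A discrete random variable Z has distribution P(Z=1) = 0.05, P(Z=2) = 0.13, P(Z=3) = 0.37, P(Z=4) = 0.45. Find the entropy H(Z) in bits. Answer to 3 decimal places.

1.648 bits

H(Z) = −Σ p·log₂ p.
  −(0.05)·log₂(0.05) = 0.2161
  −(0.13)·log₂(0.13) = 0.3826
  −(0.37)·log₂(0.37) = 0.5307
  −(0.45)·log₂(0.45) = 0.5184
Sum: 0.2161 + 0.3826 + 0.5307 + 0.5184 = 1.648 bits.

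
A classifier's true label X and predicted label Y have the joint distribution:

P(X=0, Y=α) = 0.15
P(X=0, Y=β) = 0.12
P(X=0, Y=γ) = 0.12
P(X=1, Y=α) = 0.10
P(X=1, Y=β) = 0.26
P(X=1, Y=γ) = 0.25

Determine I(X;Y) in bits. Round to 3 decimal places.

Marginals: p(X) = (0.3900, 0.6100), p(Y) = (0.2500, 0.3800, 0.3700).
I(X;Y) = H(X) + H(Y) − H(X,Y).
H(X) = 0.9648, H(Y) = 1.5612, H(X,Y) = 2.4822.
I(X;Y) = 0.9648 + 1.5612 − 2.4822 = 0.044 bits.

0.044 bits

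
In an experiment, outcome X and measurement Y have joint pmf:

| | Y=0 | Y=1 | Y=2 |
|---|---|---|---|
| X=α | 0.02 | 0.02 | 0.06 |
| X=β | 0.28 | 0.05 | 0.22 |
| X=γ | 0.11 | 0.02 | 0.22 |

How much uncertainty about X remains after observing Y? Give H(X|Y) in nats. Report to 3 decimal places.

Marginals: p(X) = (0.1000, 0.5500, 0.3500), p(Y) = (0.4100, 0.0900, 0.5000).
H(X|Y) = Σ p(Y) · H(X|Y=·).
  Y=0: p=0.4100, H(X|Y=0) = 0.7608
  Y=1: p=0.0900, H(X|Y=1) = 0.9950
  Y=2: p=0.5000, H(X|Y=2) = 0.9769
Weighted sum = 0.890 nats.

0.890 nats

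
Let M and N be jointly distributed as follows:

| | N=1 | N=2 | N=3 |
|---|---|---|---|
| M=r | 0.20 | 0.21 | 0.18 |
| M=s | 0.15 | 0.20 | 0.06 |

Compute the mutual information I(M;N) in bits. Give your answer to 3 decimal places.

0.027 bits

Marginals: p(M) = (0.5900, 0.4100), p(N) = (0.3500, 0.4100, 0.2400).
I(M;N) = Σ p(x,y)·log₂[p(x,y)/(p(x)p(y))].
  (r,1): 0.20·log₂(0.9685) = -0.0092
  (r,2): 0.21·log₂(0.8681) = -0.0428
  (r,3): 0.18·log₂(1.2712) = 0.0623
  (s,1): 0.15·log₂(1.0453) = 0.0096
  (s,2): 0.20·log₂(1.1898) = 0.0501
  (s,3): 0.06·log₂(0.6098) = -0.0428
Sum = 0.027 bits.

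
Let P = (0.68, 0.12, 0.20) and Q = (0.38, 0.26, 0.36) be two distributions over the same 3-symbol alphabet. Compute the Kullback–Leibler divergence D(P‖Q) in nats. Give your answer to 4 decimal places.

0.1854 nats

D(P‖Q) = Σ p·ln(p/q).
  0.68·ln(0.68/0.38) = 0.39571
  0.12·ln(0.12/0.26) = -0.09278
  0.20·ln(0.20/0.36) = -0.11756
D(P‖Q) = 0.1854 nats.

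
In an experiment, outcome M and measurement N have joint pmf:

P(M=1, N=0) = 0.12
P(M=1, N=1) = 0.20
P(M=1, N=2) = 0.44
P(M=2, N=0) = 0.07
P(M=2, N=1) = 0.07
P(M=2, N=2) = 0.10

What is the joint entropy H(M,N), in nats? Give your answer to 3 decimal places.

1.540 nats

H(M,N) = −Σ p(x,y)·ln p(x,y) over all 6 cells.
  cell (1,0): −0.12·ln0.12 = 0.2544
  cell (1,1): −0.20·ln0.20 = 0.3219
  cell (1,2): −0.44·ln0.44 = 0.3612
  cell (2,0): −0.07·ln0.07 = 0.1861
  cell (2,1): −0.07·ln0.07 = 0.1861
  cell (2,2): −0.10·ln0.10 = 0.2303
Sum = 1.540 nats.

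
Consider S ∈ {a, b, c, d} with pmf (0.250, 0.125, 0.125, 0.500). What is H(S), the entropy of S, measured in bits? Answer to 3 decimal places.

1.750 bits

H(S) = −Σ p·log₂ p.
  −(0.250)·log₂(0.250) = 0.5000
  −(0.125)·log₂(0.125) = 0.3750
  −(0.125)·log₂(0.125) = 0.3750
  −(0.500)·log₂(0.500) = 0.5000
Sum: 0.5000 + 0.3750 + 0.3750 + 0.5000 = 1.750 bits.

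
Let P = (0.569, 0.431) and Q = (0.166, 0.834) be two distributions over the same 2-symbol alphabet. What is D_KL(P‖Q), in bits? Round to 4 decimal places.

0.6008 bits

D(P‖Q) = Σ p·log₂(p/q).
  0.569·log₂(0.569/0.166) = 1.01125
  0.431·log₂(0.431/0.834) = -0.41047
D(P‖Q) = 0.6008 bits.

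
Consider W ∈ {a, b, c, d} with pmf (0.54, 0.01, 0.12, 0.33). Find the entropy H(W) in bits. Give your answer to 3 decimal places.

1.441 bits

H(W) = −Σ p·log₂ p.
  −(0.54)·log₂(0.54) = 0.4800
  −(0.01)·log₂(0.01) = 0.0664
  −(0.12)·log₂(0.12) = 0.3671
  −(0.33)·log₂(0.33) = 0.5278
Sum: 0.4800 + 0.0664 + 0.3671 + 0.5278 = 1.441 bits.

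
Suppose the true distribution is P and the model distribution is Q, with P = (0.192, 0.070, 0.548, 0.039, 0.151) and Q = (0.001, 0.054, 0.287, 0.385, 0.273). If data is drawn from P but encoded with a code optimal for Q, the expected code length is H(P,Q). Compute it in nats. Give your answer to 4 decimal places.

2.4479 nats

H(P,Q) = −Σ p·ln q.
  −0.192·ln(0.001) = 1.32629
  −0.070·ln(0.054) = 0.20431
  −0.548·ln(0.287) = 0.68405
  −0.039·ln(0.385) = 0.03723
  −0.151·ln(0.273) = 0.19604
H(P,Q) = 2.4479 nats.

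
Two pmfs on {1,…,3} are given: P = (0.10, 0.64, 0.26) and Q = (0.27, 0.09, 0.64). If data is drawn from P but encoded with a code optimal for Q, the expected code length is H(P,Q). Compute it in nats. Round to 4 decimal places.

H(P,Q) = −Σ p·ln q.
  −0.10·ln(0.27) = 0.13093
  −0.64·ln(0.09) = 1.54109
  −0.26·ln(0.64) = 0.11603
H(P,Q) = 1.7881 nats.

1.7881 nats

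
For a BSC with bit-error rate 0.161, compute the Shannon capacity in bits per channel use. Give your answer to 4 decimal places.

0.3633 bits

Binary symmetric channel: C = 1 − h₂(ε) where h₂ is the binary entropy function.
h₂(0.161) = −0.161·log₂0.161 − 0.839·log₂0.839 = 0.6367.
C = 1 − 0.6367 = 0.3633 bits per channel use.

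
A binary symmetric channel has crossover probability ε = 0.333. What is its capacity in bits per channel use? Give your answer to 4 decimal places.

0.0820 bits

Binary symmetric channel: C = 1 − h₂(ε) where h₂ is the binary entropy function.
h₂(0.333) = −0.333·log₂0.333 − 0.667·log₂0.667 = 0.9180.
C = 1 − 0.9180 = 0.0820 bits per channel use.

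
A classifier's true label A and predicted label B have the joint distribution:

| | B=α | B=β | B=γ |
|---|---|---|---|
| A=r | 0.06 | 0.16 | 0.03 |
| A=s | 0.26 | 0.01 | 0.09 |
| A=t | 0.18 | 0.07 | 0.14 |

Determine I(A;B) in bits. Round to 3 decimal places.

Marginals: p(A) = (0.2500, 0.3600, 0.3900), p(B) = (0.5000, 0.2400, 0.2600).
I(A;B) = Σ p(x,y)·log₂[p(x,y)/(p(x)p(y))].
  (r,α): 0.06·log₂(0.4800) = -0.0635
  (r,β): 0.16·log₂(2.6667) = 0.2264
  (r,γ): 0.03·log₂(0.4615) = -0.0335
  (s,α): 0.26·log₂(1.4444) = 0.1379
  (s,β): 0.01·log₂(0.1157) = -0.0311
  (s,γ): 0.09·log₂(0.9615) = -0.0051
  (t,α): 0.18·log₂(0.9231) = -0.0208
  (t,β): 0.07·log₂(0.7479) = -0.0293
  (t,γ): 0.14·log₂(1.3807) = 0.0652
Sum = 0.246 bits.

0.246 bits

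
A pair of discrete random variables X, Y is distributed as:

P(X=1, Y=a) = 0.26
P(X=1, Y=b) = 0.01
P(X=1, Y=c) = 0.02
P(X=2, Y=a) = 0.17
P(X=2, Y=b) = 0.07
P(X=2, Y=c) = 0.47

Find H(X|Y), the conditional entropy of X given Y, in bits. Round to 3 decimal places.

Chain rule: H(X|Y) = H(X,Y) − H(Y).
Marginals: p(X) = (0.2900, 0.7100), p(Y) = (0.4300, 0.0800, 0.4900).
H(X,Y) = 1.8997 bits; H(Y) = 1.3194 bits.
H(X|Y) = 1.8997 − 1.3194 = 0.580 bits.

0.580 bits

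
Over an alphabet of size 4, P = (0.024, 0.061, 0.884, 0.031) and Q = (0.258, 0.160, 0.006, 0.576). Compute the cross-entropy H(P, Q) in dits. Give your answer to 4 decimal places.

H(P,Q) = −Σ p·log₁₀ q.
  −0.024·log₁₀(0.258) = 0.01412
  −0.061·log₁₀(0.160) = 0.04855
  −0.884·log₁₀(0.006) = 1.96411
  −0.031·log₁₀(0.576) = 0.00743
H(P,Q) = 2.0342 dits.

2.0342 dits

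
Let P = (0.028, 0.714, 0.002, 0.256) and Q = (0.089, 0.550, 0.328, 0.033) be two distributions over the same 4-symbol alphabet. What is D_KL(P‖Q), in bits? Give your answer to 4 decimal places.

0.9640 bits

D(P‖Q) = Σ p·log₂(p/q).
  0.028·log₂(0.028/0.089) = -0.04671
  0.714·log₂(0.714/0.550) = 0.26882
  0.002·log₂(0.002/0.328) = -0.01472
  0.256·log₂(0.256/0.033) = 0.75664
D(P‖Q) = 0.9640 bits.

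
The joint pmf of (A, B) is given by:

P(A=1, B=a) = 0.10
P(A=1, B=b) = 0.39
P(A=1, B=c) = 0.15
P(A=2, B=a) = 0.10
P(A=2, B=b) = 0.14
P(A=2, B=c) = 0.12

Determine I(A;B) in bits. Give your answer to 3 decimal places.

0.034 bits

Marginals: p(A) = (0.6400, 0.3600), p(B) = (0.2000, 0.5300, 0.2700).
I(A;B) = Σ p(x,y)·log₂[p(x,y)/(p(x)p(y))].
  (1,a): 0.10·log₂(0.7812) = -0.0356
  (1,b): 0.39·log₂(1.1498) = 0.0785
  (1,c): 0.15·log₂(0.8681) = -0.0306
  (2,a): 0.10·log₂(1.3889) = 0.0474
  (2,b): 0.14·log₂(0.7338) = -0.0625
  (2,c): 0.12·log₂(1.2346) = 0.0365
Sum = 0.034 bits.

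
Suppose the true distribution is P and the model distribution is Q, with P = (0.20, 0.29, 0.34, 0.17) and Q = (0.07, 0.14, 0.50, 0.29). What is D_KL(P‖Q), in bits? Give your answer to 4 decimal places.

0.2874 bits

D(P‖Q) = Σ p·log₂(p/q).
  0.20·log₂(0.20/0.07) = 0.30291
  0.29·log₂(0.29/0.14) = 0.30468
  0.34·log₂(0.34/0.50) = -0.18917
  0.17·log₂(0.17/0.29) = -0.13099
D(P‖Q) = 0.2874 bits.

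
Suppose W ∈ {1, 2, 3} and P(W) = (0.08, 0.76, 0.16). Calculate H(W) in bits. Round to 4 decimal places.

1.0154 bits

H(W) = −Σ p·log₂ p.
  −(0.08)·log₂(0.08) = 0.29151
  −(0.76)·log₂(0.76) = 0.30091
  −(0.16)·log₂(0.16) = 0.42302
Sum: 0.29151 + 0.30091 + 0.42302 = 1.0154 bits.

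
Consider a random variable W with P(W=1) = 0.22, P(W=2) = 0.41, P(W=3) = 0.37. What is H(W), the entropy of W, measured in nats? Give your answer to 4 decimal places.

H(W) = −Σ p·ln p.
  −(0.22)·ln(0.22) = 0.33311
  −(0.41)·ln(0.41) = 0.36556
  −(0.37)·ln(0.37) = 0.36787
Sum: 0.33311 + 0.36556 + 0.36787 = 1.0665 nats.

1.0665 nats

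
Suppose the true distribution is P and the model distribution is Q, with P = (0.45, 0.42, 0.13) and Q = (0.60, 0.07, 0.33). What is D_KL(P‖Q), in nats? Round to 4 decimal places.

0.5020 nats

D(P‖Q) = Σ p·ln(p/q).
  0.45·ln(0.45/0.60) = -0.12946
  0.42·ln(0.42/0.07) = 0.75254
  0.13·ln(0.13/0.33) = -0.12110
D(P‖Q) = 0.5020 nats.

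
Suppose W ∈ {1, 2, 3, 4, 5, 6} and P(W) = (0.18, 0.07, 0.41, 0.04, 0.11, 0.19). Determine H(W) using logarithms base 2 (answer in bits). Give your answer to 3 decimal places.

2.233 bits

H(W) = −Σ p·log₂ p.
  −(0.18)·log₂(0.18) = 0.4453
  −(0.07)·log₂(0.07) = 0.2686
  −(0.41)·log₂(0.41) = 0.5274
  −(0.04)·log₂(0.04) = 0.1858
  −(0.11)·log₂(0.11) = 0.3503
  −(0.19)·log₂(0.19) = 0.4552
Sum: 0.4453 + 0.2686 + 0.5274 + 0.1858 + 0.3503 + 0.4552 = 2.233 bits.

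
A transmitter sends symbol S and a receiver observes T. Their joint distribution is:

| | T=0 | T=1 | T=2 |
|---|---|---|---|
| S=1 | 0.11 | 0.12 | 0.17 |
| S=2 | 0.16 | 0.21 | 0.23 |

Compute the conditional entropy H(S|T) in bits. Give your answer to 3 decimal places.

0.969 bits

Marginals: p(S) = (0.4000, 0.6000), p(T) = (0.2700, 0.3300, 0.4000).
H(S|T) = Σ p(T) · H(S|T=·).
  T=0: p=0.2700, H(S|T=0) = 0.9751
  T=1: p=0.3300, H(S|T=1) = 0.9457
  T=2: p=0.4000, H(S|T=2) = 0.9837
Weighted sum = 0.969 bits.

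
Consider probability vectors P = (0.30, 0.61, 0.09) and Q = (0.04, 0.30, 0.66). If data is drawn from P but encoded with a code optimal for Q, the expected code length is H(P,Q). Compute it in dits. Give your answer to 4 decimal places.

H(P,Q) = −Σ p·log₁₀ q.
  −0.30·log₁₀(0.04) = 0.41938
  −0.61·log₁₀(0.30) = 0.31896
  −0.09·log₁₀(0.66) = 0.01624
H(P,Q) = 0.7546 dits.

0.7546 dits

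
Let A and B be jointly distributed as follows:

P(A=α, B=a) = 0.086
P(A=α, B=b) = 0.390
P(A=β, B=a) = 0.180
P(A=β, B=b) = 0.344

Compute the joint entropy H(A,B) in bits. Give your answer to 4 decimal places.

1.8091 bits

H(A,B) = −Σ p(x,y)·log₂ p(x,y) over all 4 cells.
  cell (α,a): −0.086·log₂0.086 = 0.30440
  cell (α,b): −0.390·log₂0.390 = 0.52980
  cell (β,a): −0.180·log₂0.180 = 0.44531
  cell (β,b): −0.344·log₂0.344 = 0.52959
Sum = 1.8091 bits.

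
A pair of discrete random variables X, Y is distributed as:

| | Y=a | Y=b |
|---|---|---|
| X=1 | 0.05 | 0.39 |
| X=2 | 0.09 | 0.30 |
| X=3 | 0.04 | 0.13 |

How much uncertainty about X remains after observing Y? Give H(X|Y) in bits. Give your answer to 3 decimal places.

1.468 bits

Chain rule: H(X|Y) = H(X,Y) − H(Y).
Marginals: p(X) = (0.4400, 0.3900, 0.1700), p(Y) = (0.1800, 0.8200).
H(X,Y) = 2.1480 bits; H(Y) = 0.6801 bits.
H(X|Y) = 2.1480 − 0.6801 = 1.468 bits.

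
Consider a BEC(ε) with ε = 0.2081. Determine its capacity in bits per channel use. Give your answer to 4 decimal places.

Binary erasure channel: capacity C = 1 − ε.
C = 1 − 0.2081 = 0.7919 bits per channel use.

0.7919 bits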